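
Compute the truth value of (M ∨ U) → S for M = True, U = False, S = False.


M = True, U = False, S = False
Step 1: M ∨ U = True OR False = True
Step 2: (True) → S: false only when antecedent=True and S=False.
Result: False

False


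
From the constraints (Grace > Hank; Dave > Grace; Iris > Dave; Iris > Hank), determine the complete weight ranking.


Constraints: Grace > Hank; Dave > Grace; Iris > Dave; Iris > Hank
Method: at each step, the next-highest is the one remaining person who never appears on the smaller side of a constraint between remaining people.
  Step 1: remaining {Dave, Hank, Grace, Iris}; on the smaller side: {Dave, Hank, Grace} → Iris is next (Iris > Dave; Iris > Hank).
  Step 2: remaining {Dave, Hank, Grace}; on the smaller side: {Hank, Grace} → Dave is next (Dave > Grace).
  Step 3: remaining {Hank, Grace}; on the smaller side: {Hank} → Grace is next (Grace > Hank).
  Step 4: only Hank remains → lowest.
Final ranking (highest to lowest):

Iris > Dave > Grace > Hank


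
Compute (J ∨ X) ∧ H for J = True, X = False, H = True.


J = True, X = False, H = True
Step 1: J ∨ X = True OR False = True
Step 2: True ∧ H = True AND True = True
OR is true when at least one operand is true; AND requires both.

True


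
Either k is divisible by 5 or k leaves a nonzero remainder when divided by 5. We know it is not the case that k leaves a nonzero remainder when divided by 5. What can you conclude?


Disjunctive syllogism: P ∨ Q, ¬P ⊢ Q
Disjunction: k is divisible by 5 ∨ k leaves a nonzero remainder when divided by 5
We know it is not the case that k leaves a nonzero remainder when divided by 5.
By disjunctive syllogism, the other disjunct must be true.

k is divisible by 5


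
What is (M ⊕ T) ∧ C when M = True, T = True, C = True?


M = True, T = True, C = True
Step 1: M ⊕ T = True XOR True = False
Step 2: False ∧ C = False AND True = False
XOR true when exactly one of M,T is true; then AND with C.

False


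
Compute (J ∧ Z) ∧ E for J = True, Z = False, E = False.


J = True, Z = False, E = False
Step 1: J ∧ Z = True AND False = False
Step 2: False ∧ E = False AND False = False
AND is true only when ALL operands are true.

False


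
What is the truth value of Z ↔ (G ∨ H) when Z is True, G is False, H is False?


Z = True, G = False, H = False
Step 1: G ∨ H = False OR False = False
Step 2: Z ↔ (False): true when both sides have same truth value.
Result: True ↔ False = False

False


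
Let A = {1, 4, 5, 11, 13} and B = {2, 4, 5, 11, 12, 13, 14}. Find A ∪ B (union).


A = {1, 4, 5, 11, 13}
B = {2, 4, 5, 11, 12, 13, 14}
Operation: union
All elements combined: 1, 2, 4, 5, 11, 12, 13, 14

{1, 2, 4, 5, 11, 12, 13, 14}


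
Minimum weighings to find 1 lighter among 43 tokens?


Each weighing has 3 outcomes (left heavy / balance / right heavy), so k weighings distinguish at most 3^k cases; splitting into three near-equal groups achieves this.
Need 3^k ≥ 43: 3^3 = 27 < 43 ≤ 3^4 = 81
k = ⌈log₃(43)⌉ = 4

4


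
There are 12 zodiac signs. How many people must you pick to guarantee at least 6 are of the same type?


Pigeonhole: to guarantee k in one of n categories, need (k-1)×n + 1.
k = 6, n = 12
Minimum = (6-1) × 12 + 1 = 5 × 12 + 1

61


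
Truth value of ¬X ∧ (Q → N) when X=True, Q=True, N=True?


X = True, Q = True, N = True
Expression: ¬X ∧ (Q → N)
Step 1: ¬X = NOT True = False
Step 2: Q → N = True → True (false only if Q=True, N=False) = True
Step 3: (False) ∧ (True) = False AND True = False

False


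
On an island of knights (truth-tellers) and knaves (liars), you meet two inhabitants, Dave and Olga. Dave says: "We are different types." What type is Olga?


Dave says: "We are different types."
Case 1: Dave is a Knight (truth-teller)
  Statement is true → they ARE different → Olga is a Knave
Case 2: Dave is a Knave (liar)
  Statement is false → they are NOT different → Olga is a Knave
In both cases, Olga is a Knave.

Knave


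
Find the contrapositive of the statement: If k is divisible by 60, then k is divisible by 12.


Original: If k is divisible by 60, then k is divisible by 12
Contrapositive: If ¬Q, then ¬P
Negate Q: not (k is divisible by 12)
Negate P: not (k is divisible by 60)

If not (k is divisible by 12), then not (k is divisible by 60).


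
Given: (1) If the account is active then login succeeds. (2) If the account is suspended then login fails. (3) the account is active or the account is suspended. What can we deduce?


Constructive dilemma: (P → Q) ∧ (R → S), P ∨ R ⊢ Q ∨ S
Premise 1: the account is active → login succeeds
Premise 2: the account is suspended → login fails
Premise 3: the account is active ∨ the account is suspended
Case 1: Assuming the account is active, then by Premise 1, login succeeds.
Case 2: Assuming the account is suspended, then by Premise 2, login fails.
Since one of the account is active or the account is suspended must hold, we get login succeeds or login fails.

Login succeeds or login fails.


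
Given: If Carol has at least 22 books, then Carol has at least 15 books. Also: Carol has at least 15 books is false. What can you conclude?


Modus tollens: P → Q, ¬Q ⊢ ¬P
P: Carol has at least 22 books
Q: Carol has at least 15 books
We have P → Q and Q is false.
By modus tollens, P must be false.

It is not the case that Carol has at least 22 books


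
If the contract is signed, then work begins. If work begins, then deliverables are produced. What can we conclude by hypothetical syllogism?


Hypothetical syllogism: P → Q, Q → R ⊢ P → R
Premise 1: the contract is signed → work begins
Premise 2: work begins → deliverables are produced
Chain the implications: the middle term (work begins) links the two.
Conclusion: If the contract is signed, then deliverables are produced.

If the contract is signed, then deliverables are produced.


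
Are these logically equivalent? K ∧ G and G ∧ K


Expression 1: K ∧ G
Expression 2: G ∧ K
Truth table (K G | Expr1 Expr2):
  T T |   T     T
  T F |   F     F
  F T |   F     F
  F F |   F     F
All 4 rows agree, so the expressions are logically equivalent.

Yes


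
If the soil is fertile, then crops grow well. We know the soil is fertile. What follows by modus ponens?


Modus ponens: P → Q, P ⊢ Q
P: the soil is fertile
Q: crops grow well
We have P → Q and P is true.
By modus ponens, Q must be true.

Crops grow well


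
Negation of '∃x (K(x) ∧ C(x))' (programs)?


Original: ∃x (K(x) ∧ C(x))
Rule: ¬∀→∃, ¬∃→∀, negate predicate.
Negation: ∀x (¬K(x) ∨ ¬C(x))

∀x (¬K(x) ∨ ¬C(x))


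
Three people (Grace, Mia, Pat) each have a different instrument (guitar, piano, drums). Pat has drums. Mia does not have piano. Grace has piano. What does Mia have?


From clues:
  Pat → drums
  Grace → piano
By elimination, Mia gets the remaining.

guitar


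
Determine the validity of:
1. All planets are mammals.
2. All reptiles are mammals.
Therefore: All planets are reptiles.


Premise 1: All planets are mammals.
Premise 2: All reptiles are mammals.
Conclusion: All planets are reptiles.
Fallacy: undistributed middle. mammals is predicate in both.
Counterexample: planets and reptiles could be disjoint subsets of mammals.

Invalid


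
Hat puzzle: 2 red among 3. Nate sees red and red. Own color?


Total red = 2, seen red = 2
Own red = 2 - 2 = 0
Nate's hat is blue.

blue


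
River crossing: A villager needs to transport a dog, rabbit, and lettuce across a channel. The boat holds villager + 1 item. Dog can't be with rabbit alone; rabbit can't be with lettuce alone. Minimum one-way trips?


1. villager+rabbit → 2. villager ← 3. villager+dog → 4. villager+rabbit ← 5. villager+lettuce → 6. villager ← 7. villager+rabbit →
Minimum trips = 7

7


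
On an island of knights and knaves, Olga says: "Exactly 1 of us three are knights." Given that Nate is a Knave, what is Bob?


Olga claims exactly 1 knights among Olga, Nate, Bob.
Given: Nate is a Knave.

Case 1: Olga is a Knight (tells truth)
  Then exactly 1 of the three are knights.
  Counting Olga, Nate: 1 knight(s) so far. Need 0 more → Bob = Knave.
Case 2: Olga is a Knave (lies)
  Then the count is NOT 1.
  If Bob = Knight, count = 1 = 1 → claim would be true, contradicts lie.
  If Bob = Knave, count = 0 ≠ 1 → lie confirmed ✓

Bob is a Knave.

Knave


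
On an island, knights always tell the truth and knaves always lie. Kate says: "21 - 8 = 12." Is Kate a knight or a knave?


Statement: "21 - 8 = 12."
Actual: 21 - 8 = 13
Claimed: 12
Statement is FALSE → Kate lies → Knave

Knave


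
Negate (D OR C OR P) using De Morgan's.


De Morgan's law: ¬(P ∨ Q ∨ R) ≡ ¬P ∧ ¬Q ∧ ¬R
¬(D ∨ C ∨ P) = ¬D ∧ ¬C ∧ ¬P

¬D ∧ ¬C ∧ ¬P


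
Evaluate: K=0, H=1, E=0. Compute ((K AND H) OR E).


K AND H = 0&1 = 0
0 OR 0 = 0

0


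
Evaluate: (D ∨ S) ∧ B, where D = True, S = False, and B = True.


D = True, S = False, B = True
Step 1: D ∨ S = True OR False = True
Step 2: True ∧ B = True AND True = True
OR is true when at least one operand is true; AND requires both.

True


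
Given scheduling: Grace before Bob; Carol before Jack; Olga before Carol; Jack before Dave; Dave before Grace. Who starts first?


Constraints: Grace before Bob; Carol before Jack; Olga before Carol; Jack before Dave; Dave before Grace
The first task can have nothing scheduled before it, so it must never appear on the right of a 'before'.
Tasks appearing after some 'before': Bob, Jack, Carol, Dave, Grace.
The only task not in that list is Olga → it is first.

Olga


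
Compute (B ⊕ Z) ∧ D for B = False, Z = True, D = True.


B = False, Z = True, D = True
Step 1: B ⊕ Z = False XOR True = True
Step 2: True ∧ D = True AND True = True
XOR true when exactly one of B,Z is true; then AND with D.

True


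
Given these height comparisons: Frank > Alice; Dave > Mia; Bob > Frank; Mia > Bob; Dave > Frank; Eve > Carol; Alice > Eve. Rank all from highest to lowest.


Constraints: Frank > Alice; Dave > Mia; Bob > Frank; Mia > Bob; Dave > Frank; Eve > Carol; Alice > Eve
Method: at each step, the next-highest is the one remaining person who never appears on the smaller side of a constraint between remaining people.
  Step 1: remaining {Dave, Eve, Alice, Frank, Carol, Mia, Bob}; on the smaller side: {Eve, Alice, Frank, Carol, Mia, Bob} → Dave is next (Dave > Mia; Dave > Frank).
  Step 2: remaining {Eve, Alice, Frank, Carol, Mia, Bob}; on the smaller side: {Eve, Alice, Frank, Carol, Bob} → Mia is next (Mia > Bob).
  Step 3: remaining {Eve, Alice, Frank, Carol, Bob}; on the smaller side: {Eve, Alice, Frank, Carol} → Bob is next (Bob > Frank).
  Step 4: remaining {Eve, Alice, Frank, Carol}; on the smaller side: {Eve, Alice, Carol} → Frank is next (Frank > Alice).
  Step 5: remaining {Eve, Alice, Carol}; on the smaller side: {Eve, Carol} → Alice is next (Alice > Eve).
  Step 6: remaining {Eve, Carol}; on the smaller side: {Carol} → Eve is next (Eve > Carol).
  Step 7: only Carol remains → lowest.
Final ranking (highest to lowest):

Dave > Mia > Bob > Frank > Alice > Eve > Carol


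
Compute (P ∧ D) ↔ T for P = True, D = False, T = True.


P = True, D = False, T = True
Step 1: P ∧ D = True AND False = False
Step 2: (False) ↔ T: true when both sides have same truth value.
Result: False ↔ True = False

False


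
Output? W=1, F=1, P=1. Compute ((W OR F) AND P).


W OR F = 1|1 = 1
1 AND 1 = 1

1


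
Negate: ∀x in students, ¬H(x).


Original: ∀x ¬H(x)
Rule: ¬∀→∃, ¬∃→∀, negate predicate.
Negation: ∃x H(x)

∃x H(x)


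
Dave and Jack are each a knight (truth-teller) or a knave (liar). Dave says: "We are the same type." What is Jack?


Dave says: "We are the same type."
Case 1: Dave is a Knight (truth-teller)
  Statement is true → they ARE the same → Jack is also a Knight
Case 2: Dave is a Knave (liar)
  Statement is false → they are NOT the same → Jack is a Knight
In both cases, Jack is a Knight.

Knight


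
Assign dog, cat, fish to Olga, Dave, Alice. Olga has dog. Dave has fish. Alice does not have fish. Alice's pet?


From clues:
  Olga → dog
  Dave → fish
By elimination, Alice gets the remaining.

cat


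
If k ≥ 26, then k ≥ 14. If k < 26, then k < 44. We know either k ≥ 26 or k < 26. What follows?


Constructive dilemma: (P → Q) ∧ (R → S), P ∨ R ⊢ Q ∨ S
Premise 1: k ≥ 26 → k ≥ 14
Premise 2: k < 26 → k < 44
Premise 3: k ≥ 26 ∨ k < 26
Case 1: Assuming k ≥ 26, then by Premise 1, k ≥ 14.
Case 2: Assuming k < 26, then by Premise 2, k < 44.
Since one of k ≥ 26 or k < 26 must hold, we get k ≥ 14 or k < 44.

k ≥ 14 or k < 44.


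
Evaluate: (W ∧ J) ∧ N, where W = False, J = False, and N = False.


W = False, J = False, N = False
Step 1: W ∧ J = False AND False = False
Step 2: False ∧ N = False AND False = False
AND is true only when ALL operands are true.

False


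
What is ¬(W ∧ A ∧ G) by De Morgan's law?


De Morgan's law: ¬(P ∧ Q ∧ R) ≡ ¬P ∨ ¬Q ∨ ¬R
¬(W ∧ A ∧ G) = ¬W ∨ ¬A ∨ ¬G

¬W ∨ ¬A ∨ ¬G


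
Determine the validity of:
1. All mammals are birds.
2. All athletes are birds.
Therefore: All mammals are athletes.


Premise 1: All mammals are birds.
Premise 2: All athletes are birds.
Conclusion: All mammals are athletes.
Fallacy: undistributed middle. birds is predicate in both.
Counterexample: mammals and athletes could be disjoint subsets of birds.

Invalid


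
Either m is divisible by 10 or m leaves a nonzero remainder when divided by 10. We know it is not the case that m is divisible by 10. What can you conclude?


Disjunctive syllogism: P ∨ Q, ¬P ⊢ Q
Disjunction: m is divisible by 10 ∨ m leaves a nonzero remainder when divided by 10
We know it is not the case that m is divisible by 10.
By disjunctive syllogism, the other disjunct must be true.

m leaves a nonzero remainder when divided by 10


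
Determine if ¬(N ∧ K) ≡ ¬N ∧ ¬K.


Expression 1: ¬(N ∧ K)
Expression 2: ¬N ∧ ¬K
Truth table (N K | Expr1 Expr2):
  T T |   F     F
  T F |   T     F   ← differ
  F T |   T     F   ← differ
  F F |   T     T
Counterexample: N=T, K=F gives Expr1 = T but Expr2 = F, so the expressions are NOT logically equivalent.

No


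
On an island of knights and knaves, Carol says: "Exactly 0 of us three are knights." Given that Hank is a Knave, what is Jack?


Carol claims exactly 0 knights among Carol, Hank, Jack.
Given: Hank is a Knave.

Case 1: Carol is a Knight (tells truth)
  Then exactly 0 of the three are knights.
  Counting Carol, Hank: 1 knight(s) so far. Need -1 more → impossible.
Case 2: Carol is a Knave (lies)
  Then the count is NOT 0.
  If Jack = Knave, count = 0 = 0 → claim would be true, contradicts lie.
  If Jack = Knight, count = 1 ≠ 0 → lie confirmed ✓

Jack is a Knight.

Knight


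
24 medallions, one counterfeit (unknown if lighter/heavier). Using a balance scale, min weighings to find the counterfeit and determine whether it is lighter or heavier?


Let n = 24. 48 possibilities (n medallions × lighter/heavier); each weighing has 3 outcomes.
Bound for k weighings: say the first weighing puts j medallions on each pan. If it tips, the 2j weighed medallions remain suspects (each with a known direction) and k-1 weighings give 3^(k-1) outcomes; 3^(k-1) is odd, so 2j ≤ 3^(k-1) - 1. If it balances, the n - 2j unweighed medallions remain with direction unknown: 2(n - 2j) ≤ 3^(k-1) - 1 by the same parity argument. Adding, n ≤ (3^(k-1) - 1) + (3^(k-1) - 1)/2 = (3^k - 3)/2, and the classical three-group strategy achieves this (3 medallions in 2 weighings, 12 in 3, 39 in 4, 120 in 5).
So we need the smallest k with (3^k - 3)/2 ≥ 24.
k = 3: (3^3 - 3)/2 = 12 < 24 ✗
k = 4: (3^4 - 3)/2 = 39 ≥ 24 ✓

4


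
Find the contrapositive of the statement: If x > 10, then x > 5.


Original: If x > 10, then x > 5
Contrapositive: If ¬Q, then ¬P
Negate Q: not (x > 5)
Negate P: not (x > 10)

If not (x > 5), then not (x > 10).


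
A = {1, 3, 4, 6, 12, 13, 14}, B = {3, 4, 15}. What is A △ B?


A = {1, 3, 4, 6, 12, 13, 14}
B = {3, 4, 15}
Operation: symmetric difference
In A only: [1, 6, 12, 13, 14], in B only: [15]

{1, 6, 12, 13, 14, 15}


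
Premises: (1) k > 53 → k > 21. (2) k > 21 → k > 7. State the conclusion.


Hypothetical syllogism: P → Q, Q → R ⊢ P → R
Premise 1: k > 53 → k > 21
Premise 2: k > 21 → k > 7
Chain the implications: the middle term (k > 21) links the two.
Conclusion: If k > 53, then k > 7.

If k > 53, then k > 7.


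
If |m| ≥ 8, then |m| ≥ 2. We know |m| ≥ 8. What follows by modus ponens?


Modus ponens: P → Q, P ⊢ Q
P: |m| ≥ 8
Q: |m| ≥ 2
We have P → Q and P is true.
By modus ponens, Q must be true.

|m| ≥ 2


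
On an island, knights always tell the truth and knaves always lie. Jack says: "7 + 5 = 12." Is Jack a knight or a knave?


Statement: "7 + 5 = 12."
Actual: 7 + 5 = 12
Claimed: 12
Statement is TRUE → Jack tells the truth → Knight

Knight


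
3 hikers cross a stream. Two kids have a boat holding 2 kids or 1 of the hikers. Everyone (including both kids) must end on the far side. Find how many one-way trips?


Per crossing of one of the hikers: kids→, one←, one of the hikers→, one← = 4 trips
3 × 4 = 12, + 1 final kids→ = 13
Minimum trips = 13

13


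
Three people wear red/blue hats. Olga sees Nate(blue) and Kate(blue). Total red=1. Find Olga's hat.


Total red = 1, seen red = 0
Own red = 1 - 0 = 1
Olga's hat is red.

red


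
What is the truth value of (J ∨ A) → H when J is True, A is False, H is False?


J = True, A = False, H = False
Step 1: J ∨ A = True OR False = True
Step 2: (True) → H: false only when antecedent=True and H=False.
Result: False

False


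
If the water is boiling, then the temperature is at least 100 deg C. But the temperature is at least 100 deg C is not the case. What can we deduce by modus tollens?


Modus tollens: P → Q, ¬Q ⊢ ¬P
P: the water is boiling
Q: the temperature is at least 100 deg C
We have P → Q and Q is false.
By modus tollens, P must be false.

It is not the case that the water is boiling


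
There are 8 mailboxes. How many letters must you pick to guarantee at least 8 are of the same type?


Pigeonhole: to guarantee k in one of n categories, need (k-1)×n + 1.
k = 8, n = 8
Minimum = (8-1) × 8 + 1 = 7 × 8 + 1

57


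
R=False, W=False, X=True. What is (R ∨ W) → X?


R = False, W = False, X = True
Expression: (R ∨ W) → X
Step 1: R ∨ W = False OR False = False
Step 2: (False) → X = False → True (false only if antecedent True and consequent False) = True

True


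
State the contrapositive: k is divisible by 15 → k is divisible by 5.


Original: If k is divisible by 15, then k is divisible by 5
Contrapositive: If ¬Q, then ¬P
Negate Q: not (k is divisible by 5)
Negate P: not (k is divisible by 15)

If not (k is divisible by 5), then not (k is divisible by 15).


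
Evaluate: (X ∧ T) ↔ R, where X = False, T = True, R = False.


X = False, T = True, R = False
Step 1: X ∧ T = False AND True = False
Step 2: (False) ↔ R: true when both sides have same truth value.
Result: False ↔ False = True

True


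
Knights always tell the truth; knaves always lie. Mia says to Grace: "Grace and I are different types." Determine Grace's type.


Mia says: "Grace and I are different types."
Case 1: Mia is a Knight (truth-teller)
  Statement is true → they ARE different → Grace is a Knave
Case 2: Mia is a Knave (liar)
  Statement is false → they are NOT different → Grace is a Knave
In both cases, Grace is a Knave.

Knave


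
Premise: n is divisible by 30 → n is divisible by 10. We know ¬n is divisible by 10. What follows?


Modus tollens: P → Q, ¬Q ⊢ ¬P
P: n is divisible by 30
Q: n is divisible by 10
We have P → Q and Q is false.
By modus tollens, P must be false.

It is not the case that n is divisible by 30


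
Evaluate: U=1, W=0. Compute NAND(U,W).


U AND W = 0
NOT(0) = 1

1


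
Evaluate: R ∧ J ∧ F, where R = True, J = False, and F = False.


R = True, J = False, F = False
Step 1: R ∧ J = True AND False = False
Step 2: (False) ∧ F = (False) AND False = False
AND is true only when ALL operands are true.

False


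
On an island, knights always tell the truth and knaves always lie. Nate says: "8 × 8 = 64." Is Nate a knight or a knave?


Statement: "8 × 8 = 64."
Actual: 8 × 8 = 64
Claimed: 64
Statement is TRUE → Nate tells the truth → Knight

Knight


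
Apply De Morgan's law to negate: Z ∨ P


De Morgan's law: ¬(P ∨ Q) ≡ ¬P ∧ ¬Q
¬(Z ∨ P) = ¬Z ∧ ¬P

¬Z ∧ ¬P


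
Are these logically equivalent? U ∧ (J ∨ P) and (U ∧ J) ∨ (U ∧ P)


Expression 1: U ∧ (J ∨ P)
Expression 2: (U ∧ J) ∨ (U ∧ P)
Truth table (U J P | Expr1 Expr2):
  T T T |   T     T
  T T F |   T     T
  T F T |   T     T
  T F F |   F     F
  F T T |   F     F
  F T F |   F     F
  F F T |   F     F
  F F F |   F     F
All 8 rows agree, so the expressions are logically equivalent.

Yes


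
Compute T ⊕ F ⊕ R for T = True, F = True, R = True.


T = True, F = True, R = True
Step 1: T ⊕ F = True XOR True = False
Step 2: False ⊕ R = False XOR True = True
XOR is true when an odd number of operands are true.

True


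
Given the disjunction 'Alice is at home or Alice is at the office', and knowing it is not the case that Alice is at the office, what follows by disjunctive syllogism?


Disjunctive syllogism: P ∨ Q, ¬P ⊢ Q
Disjunction: Alice is at home ∨ Alice is at the office
We know it is not the case that Alice is at the office.
By disjunctive syllogism, the other disjunct must be true.

Alice is at home


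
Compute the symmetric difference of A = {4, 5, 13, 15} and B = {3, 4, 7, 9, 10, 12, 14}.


A = {4, 5, 13, 15}
B = {3, 4, 7, 9, 10, 12, 14}
Operation: symmetric difference
In A only: [5, 13, 15], in B only: [3, 7, 9, 10, 12, 14]

{3, 5, 7, 9, 10, 12, 13, 14, 15}


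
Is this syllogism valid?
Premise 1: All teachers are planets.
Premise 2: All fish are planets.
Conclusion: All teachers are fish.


Premise 1: All teachers are planets.
Premise 2: All fish are planets.
Conclusion: All teachers are fish.
Fallacy: undistributed middle. planets is predicate in both.
Counterexample: teachers and fish could be disjoint subsets of planets.

Invalid


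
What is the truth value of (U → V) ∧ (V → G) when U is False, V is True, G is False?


U = False, V = True, G = False
Step 1: U → V is false only when U=True and V=False. Result: True
Step 2: V → G is false only when V=True and G=False. Result: False
Step 3: True ∧ False = False

False


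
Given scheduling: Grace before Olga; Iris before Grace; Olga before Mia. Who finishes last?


Constraints: Grace before Olga; Iris before Grace; Olga before Mia
The last task can have nothing scheduled after it, so it must never appear on the left of a 'before'.
Tasks appearing before some other task: Grace, Iris, Olga.
The only task not in that list is Mia → it is last.

Mia


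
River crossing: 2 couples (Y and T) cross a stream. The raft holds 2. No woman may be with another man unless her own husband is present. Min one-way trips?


Label couples Y and T.
1. WY+WT → (far: WY,WT; near: HY,HT)
2. WY ←   (far: WT; near: HY,HT,WY)
3. HY+HT → (far: HY,HT,WT; near: WY)
4. HY ←   (far: HT,WT; near: HY,WY)  — HY returns, since WY is alone on near bank
5. HY+WY → (far: all four; near: empty)
Every state respects the constraint.
Minimum trips = 5

5


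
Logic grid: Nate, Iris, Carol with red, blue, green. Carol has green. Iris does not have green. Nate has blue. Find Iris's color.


From clues:
  Carol → green
  Nate → blue
By elimination, Iris gets the remaining.

red


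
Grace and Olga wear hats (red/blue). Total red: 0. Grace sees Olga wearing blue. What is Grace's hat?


Total red = 0, Olga = blue
Red accounted for: 0
Remaining for Grace: 0
Grace's hat is blue.

blue


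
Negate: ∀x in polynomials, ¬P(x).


Original: ∀x ¬P(x)
Rule: ¬∀→∃, ¬∃→∀, negate predicate.
Negation: ∃x P(x)

∃x P(x)


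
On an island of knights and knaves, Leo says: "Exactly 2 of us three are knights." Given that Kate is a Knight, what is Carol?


Leo claims exactly 2 knights among Leo, Kate, Carol.
Given: Kate is a Knight.

Case 1: Leo is a Knight (tells truth)
  Then exactly 2 of the three are knights.
  Counting Leo, Kate: 2 knight(s) so far. Need 0 more → Carol = Knave.
Case 2: Leo is a Knave (lies)
  Then the count is NOT 2.
  If Carol = Knight, count = 2 = 2 → claim would be true, contradicts lie.
  If Carol = Knave, count = 1 ≠ 2 → lie confirmed ✓

Carol is a Knave.

Knave


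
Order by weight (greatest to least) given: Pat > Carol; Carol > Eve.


Constraints: Pat > Carol; Carol > Eve
Method: at each step, the next-highest is the one remaining person who never appears on the smaller side of a constraint between remaining people.
  Step 1: remaining {Pat, Eve, Carol}; on the smaller side: {Eve, Carol} → Pat is next (Pat > Carol).
  Step 2: remaining {Eve, Carol}; on the smaller side: {Eve} → Carol is next (Carol > Eve).
  Step 3: only Eve remains → lowest.
Final ranking (highest to lowest):

Pat > Carol > Eve


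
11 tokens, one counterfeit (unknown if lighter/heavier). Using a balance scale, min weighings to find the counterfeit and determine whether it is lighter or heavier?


Let n = 11. 22 possibilities (n tokens × lighter/heavier); each weighing has 3 outcomes.
Bound for k weighings: say the first weighing puts j tokens on each pan. If it tips, the 2j weighed tokens remain suspects (each with a known direction) and k-1 weighings give 3^(k-1) outcomes; 3^(k-1) is odd, so 2j ≤ 3^(k-1) - 1. If it balances, the n - 2j unweighed tokens remain with direction unknown: 2(n - 2j) ≤ 3^(k-1) - 1 by the same parity argument. Adding, n ≤ (3^(k-1) - 1) + (3^(k-1) - 1)/2 = (3^k - 3)/2, and the classical three-group strategy achieves this (3 tokens in 2 weighings, 12 in 3, 39 in 4, 120 in 5).
So we need the smallest k with (3^k - 3)/2 ≥ 11.
k = 2: (3^2 - 3)/2 = 3 < 11 ✗
k = 3: (3^3 - 3)/2 = 12 ≥ 11 ✓

3


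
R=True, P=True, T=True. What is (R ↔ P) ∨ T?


R = True, P = True, T = True
Expression: (R ↔ P) ∨ T
Step 1: R ↔ P = (True iff True) (true when values match) = True
Step 2: (True) ∨ T = True OR True = True

True


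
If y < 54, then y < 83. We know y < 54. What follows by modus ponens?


Modus ponens: P → Q, P ⊢ Q
P: y < 54
Q: y < 83
We have P → Q and P is true.
By modus ponens, Q must be true.

y < 83


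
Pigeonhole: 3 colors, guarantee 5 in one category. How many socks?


Pigeonhole: to guarantee k in one of n categories, need (k-1)×n + 1.
k = 5, n = 3
Minimum = (5-1) × 3 + 1 = 4 × 3 + 1

13


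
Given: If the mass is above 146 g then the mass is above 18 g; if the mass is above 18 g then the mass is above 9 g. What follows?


Hypothetical syllogism: P → Q, Q → R ⊢ P → R
Premise 1: the mass is above 146 g → the mass is above 18 g
Premise 2: the mass is above 18 g → the mass is above 9 g
Chain the implications: the middle term (the mass is above 18 g) links the two.
Conclusion: If the mass is above 146 g, then the mass is above 9 g.

If the mass is above 146 g, then the mass is above 9 g.


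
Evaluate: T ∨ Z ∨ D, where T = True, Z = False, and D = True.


T = True, Z = False, D = True
Step 1: T ∨ Z = True OR False = True
Step 2: True ∨ D = True OR True = True
OR is true when at least one operand is true.

True


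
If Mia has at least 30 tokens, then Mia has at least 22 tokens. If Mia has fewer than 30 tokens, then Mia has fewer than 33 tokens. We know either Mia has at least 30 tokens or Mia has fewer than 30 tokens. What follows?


Constructive dilemma: (P → Q) ∧ (R → S), P ∨ R ⊢ Q ∨ S
Premise 1: Mia has at least 30 tokens → Mia has at least 22 tokens
Premise 2: Mia has fewer than 30 tokens → Mia has fewer than 33 tokens
Premise 3: Mia has at least 30 tokens ∨ Mia has fewer than 30 tokens
Case 1: Assuming Mia has at least 30 tokens, then by Premise 1, Mia has at least 22 tokens.
Case 2: Assuming Mia has fewer than 30 tokens, then by Premise 2, Mia has fewer than 33 tokens.
Since one of Mia has at least 30 tokens or Mia has fewer than 30 tokens must hold, we get Mia has at least 22 tokens or Mia has fewer than 33 tokens.

Mia has at least 22 tokens or Mia has fewer than 33 tokens.


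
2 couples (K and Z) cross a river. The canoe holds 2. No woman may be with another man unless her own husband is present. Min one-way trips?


Label couples K and Z.
1. WK+WZ → (far: WK,WZ; near: HK,HZ)
2. WK ←   (far: WZ; near: HK,HZ,WK)
3. HK+HZ → (far: HK,HZ,WZ; near: WK)
4. HK ←   (far: HZ,WZ; near: HK,WK)  — HK returns, since WK is alone on near bank
5. HK+WK → (far: all four; near: empty)
Every state respects the constraint.
Minimum trips = 5

5


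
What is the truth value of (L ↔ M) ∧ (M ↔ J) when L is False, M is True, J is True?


L = False, M = True, J = True
Step 1: L ↔ M is true when L and M have the same value. Result: False
Step 2: M ↔ J is true when M and J have the same value. Result: True
Step 3: False ∧ True = False

False


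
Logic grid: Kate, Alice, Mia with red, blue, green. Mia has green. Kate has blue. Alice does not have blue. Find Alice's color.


From clues:
  Mia → green
  Kate → blue
By elimination, Alice gets the remaining.

red


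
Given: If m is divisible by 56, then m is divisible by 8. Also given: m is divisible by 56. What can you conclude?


Modus ponens: P → Q, P ⊢ Q
P: m is divisible by 56
Q: m is divisible by 8
We have P → Q and P is true.
By modus ponens, Q must be true.

m is divisible by 8


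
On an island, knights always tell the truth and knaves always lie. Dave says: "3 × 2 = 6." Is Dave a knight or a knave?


Statement: "3 × 2 = 6."
Actual: 3 × 2 = 6
Claimed: 6
Statement is TRUE → Dave tells the truth → Knight

Knight


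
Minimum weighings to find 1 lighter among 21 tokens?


Each weighing has 3 outcomes (left heavy / balance / right heavy), so k weighings distinguish at most 3^k cases; splitting into three near-equal groups achieves this.
Need 3^k ≥ 21: 3^2 = 9 < 21 ≤ 3^3 = 27
k = ⌈log₃(21)⌉ = 3

3


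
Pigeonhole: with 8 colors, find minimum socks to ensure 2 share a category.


Pigeonhole: to guarantee k in one of n categories, need (k-1)×n + 1.
k = 2, n = 8
Minimum = (2-1) × 8 + 1 = 1 × 8 + 1

9


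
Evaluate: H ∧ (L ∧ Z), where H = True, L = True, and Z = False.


H = True, L = True, Z = False
Step 1: L ∧ Z = True AND False = False
Step 2: H ∧ False = True AND False = False
AND is true only when ALL operands are true.

False


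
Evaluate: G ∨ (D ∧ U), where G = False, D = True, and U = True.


G = False, D = True, U = True
Step 1: D ∧ U = True AND True = True
Step 2: G ∨ True = False OR True = True
AND evaluated first (higher precedence); then OR applied.

True


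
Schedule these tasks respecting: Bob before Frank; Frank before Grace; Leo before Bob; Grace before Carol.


Constraints: Bob before Frank; Frank before Grace; Leo before Bob; Grace before Carol
Method: repeatedly schedule the remaining task that has no remaining task required before it.
  Step 1: remaining {Carol, Bob, Grace, Frank, Leo}; every task except Leo still has a predecessor pending → schedule Leo.
  Step 2: remaining {Carol, Bob, Grace, Frank}; every task except Bob still has a predecessor pending → schedule Bob.
  Step 3: remaining {Carol, Grace, Frank}; every task except Frank still has a predecessor pending → schedule Frank.
  Step 4: remaining {Carol, Grace}; every task except Grace still has a predecessor pending → schedule Grace.
  Step 5: only Carol remains → schedule Carol.
Resulting order:

Leo → Bob → Frank → Grace → Carol


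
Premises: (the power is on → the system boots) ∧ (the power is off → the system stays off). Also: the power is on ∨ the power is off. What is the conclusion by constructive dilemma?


Constructive dilemma: (P → Q) ∧ (R → S), P ∨ R ⊢ Q ∨ S
Premise 1: the power is on → the system boots
Premise 2: the power is off → the system stays off
Premise 3: the power is on ∨ the power is off
Case 1: Assuming the power is on, then by Premise 1, the system boots.
Case 2: Assuming the power is off, then by Premise 2, the system stays off.
Since one of the power is on or the power is off must hold, we get the system boots or the system stays off.

The system boots or the system stays off.


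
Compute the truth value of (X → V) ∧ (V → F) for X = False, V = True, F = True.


X = False, V = True, F = True
Step 1: X → V is false only when X=True and V=False. Result: True
Step 2: V → F is false only when V=True and F=False. Result: True
Step 3: True ∧ True = True

True


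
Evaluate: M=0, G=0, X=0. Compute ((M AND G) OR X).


M AND G = 0&0 = 0
0 OR 0 = 0

0


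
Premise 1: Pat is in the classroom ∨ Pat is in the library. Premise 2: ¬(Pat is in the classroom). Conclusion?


Disjunctive syllogism: P ∨ Q, ¬P ⊢ Q
Disjunction: Pat is in the classroom ∨ Pat is in the library
We know it is not the case that Pat is in the classroom.
By disjunctive syllogism, the other disjunct must be true.

Pat is in the library


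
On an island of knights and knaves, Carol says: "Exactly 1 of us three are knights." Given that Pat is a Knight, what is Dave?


Carol claims exactly 1 knights among Carol, Pat, Dave.
Given: Pat is a Knight.

Case 1: Carol is a Knight (tells truth)
  Then exactly 1 of the three are knights.
  Counting Carol, Pat: 2 knight(s) so far. Need -1 more → impossible.
Case 2: Carol is a Knave (lies)
  Then the count is NOT 1.
  If Dave = Knave, count = 1 = 1 → claim would be true, contradicts lie.
  If Dave = Knight, count = 2 ≠ 1 → lie confirmed ✓

Dave is a Knight.

Knight


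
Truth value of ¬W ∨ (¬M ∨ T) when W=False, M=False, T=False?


W = False, M = False, T = False
Expression: ¬W ∨ (¬M ∨ T)
Step 1: ¬M = NOT False = True
Step 2: ¬M ∨ T = True OR False = True
Step 3: ¬W = NOT False = True
Step 4: (True) ∨ (True) = True OR True = True

True


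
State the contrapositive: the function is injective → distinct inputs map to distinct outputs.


Original: If the function is injective, then distinct inputs map to distinct outputs
Contrapositive: If ¬Q, then ¬P
Negate Q: not (distinct inputs map to distinct outputs)
Negate P: not (the function is injective)

If not (distinct inputs map to distinct outputs), then not (the function is injective).


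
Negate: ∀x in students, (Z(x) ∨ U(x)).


Original: ∀x (Z(x) ∨ U(x))
Rule: ¬∀→∃, ¬∃→∀, negate predicate.
Negation: ∃x (¬Z(x) ∧ ¬U(x))

∃x (¬Z(x) ∧ ¬U(x))


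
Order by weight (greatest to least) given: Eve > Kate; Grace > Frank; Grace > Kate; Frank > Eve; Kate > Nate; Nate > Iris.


Constraints: Eve > Kate; Grace > Frank; Grace > Kate; Frank > Eve; Kate > Nate; Nate > Iris
Method: at each step, the next-highest is the one remaining person who never appears on the smaller side of a constraint between remaining people.
  Step 1: remaining {Iris, Eve, Nate, Kate, Grace, Frank}; on the smaller side: {Iris, Eve, Nate, Kate, Frank} → Grace is next (Grace > Frank; Grace > Kate).
  Step 2: remaining {Iris, Eve, Nate, Kate, Frank}; on the smaller side: {Iris, Eve, Nate, Kate} → Frank is next (Frank > Eve).
  Step 3: remaining {Iris, Eve, Nate, Kate}; on the smaller side: {Iris, Nate, Kate} → Eve is next (Eve > Kate).
  Step 4: remaining {Iris, Nate, Kate}; on the smaller side: {Iris, Nate} → Kate is next (Kate > Nate).
  Step 5: remaining {Iris, Nate}; on the smaller side: {Iris} → Nate is next (Nate > Iris).
  Step 6: only Iris remains → lowest.
Final ranking (highest to lowest):

Grace > Frank > Eve > Kate > Nate > Iris


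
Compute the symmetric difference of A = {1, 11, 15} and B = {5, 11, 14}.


A = {1, 11, 15}
B = {5, 11, 14}
Operation: symmetric difference
In A only: [1, 15], in B only: [5, 14]

{1, 5, 14, 15}


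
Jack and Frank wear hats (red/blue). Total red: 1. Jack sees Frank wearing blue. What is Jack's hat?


Total red = 1, Frank = blue
Red accounted for: 0
Remaining for Jack: 1
Jack's hat is red.

red


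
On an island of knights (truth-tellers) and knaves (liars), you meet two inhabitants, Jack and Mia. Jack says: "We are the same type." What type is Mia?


Jack says: "We are the same type."
Case 1: Jack is a Knight (truth-teller)
  Statement is true → they ARE the same → Mia is also a Knight
Case 2: Jack is a Knave (liar)
  Statement is false → they are NOT the same → Mia is a Knight
In both cases, Mia is a Knight.

Knight


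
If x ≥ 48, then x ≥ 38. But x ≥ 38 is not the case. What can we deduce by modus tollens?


Modus tollens: P → Q, ¬Q ⊢ ¬P
P: x ≥ 48
Q: x ≥ 38
We have P → Q and Q is false.
By modus tollens, P must be false.

It is not the case that x ≥ 48


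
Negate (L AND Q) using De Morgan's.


De Morgan's law: ¬(P ∧ Q) ≡ ¬P ∨ ¬Q
¬(L ∧ Q) = ¬L ∨ ¬Q

¬L ∨ ¬Q


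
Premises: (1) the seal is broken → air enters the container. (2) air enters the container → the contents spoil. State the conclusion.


Hypothetical syllogism: P → Q, Q → R ⊢ P → R
Premise 1: the seal is broken → air enters the container
Premise 2: air enters the container → the contents spoil
Chain the implications: the middle term (air enters the container) links the two.
Conclusion: If the seal is broken, then the contents spoil.

If the seal is broken, then the contents spoil.


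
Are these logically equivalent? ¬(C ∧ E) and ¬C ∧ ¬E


Expression 1: ¬(C ∧ E)
Expression 2: ¬C ∧ ¬E
Truth table (C E | Expr1 Expr2):
  T T |   F     F
  T F |   T     F   ← differ
  F T |   T     F   ← differ
  F F |   T     T
Counterexample: C=T, E=F gives Expr1 = T but Expr2 = F, so the expressions are NOT logically equivalent.

No


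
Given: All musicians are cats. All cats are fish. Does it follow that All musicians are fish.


Premise 1: All musicians are cats.
Premise 2: All cats are fish.
Conclusion: All musicians are fish.
Barbara syllogism (AAA-1): All A are B, All B are C → All A are C.
Middle term (cats) distributed in premise 2.

Valid


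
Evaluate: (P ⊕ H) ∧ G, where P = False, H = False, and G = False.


P = False, H = False, G = False
Step 1: P ⊕ H = False XOR False = False
Step 2: False ∧ G = False AND False = False
XOR true when exactly one of P,H is true; then AND with G.

False


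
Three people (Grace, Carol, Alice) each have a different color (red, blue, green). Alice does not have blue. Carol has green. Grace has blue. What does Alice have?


From clues:
  Carol → green
  Grace → blue
By elimination, Alice gets the remaining.

red


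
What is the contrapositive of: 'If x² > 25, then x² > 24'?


Original: If x² > 25, then x² > 24
Contrapositive: If ¬Q, then ¬P
Negate Q: not (x² > 24)
Negate P: not (x² > 25)

If not (x² > 24), then not (x² > 25).


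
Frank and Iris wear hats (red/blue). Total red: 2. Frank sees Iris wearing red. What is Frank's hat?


Total red = 2, Iris = red
Red accounted for: 1
Remaining for Frank: 1
Frank's hat is red.

red


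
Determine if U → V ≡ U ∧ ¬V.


Expression 1: U → V
Expression 2: U ∧ ¬V
Truth table (U V | Expr1 Expr2):
  T T |   T     F   ← differ
  T F |   F     T   ← differ
  F T |   T     F   ← differ
  F F |   T     F   ← differ
Counterexample: U=T, V=T gives Expr1 = T but Expr2 = F, so the expressions are NOT logically equivalent.

No
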